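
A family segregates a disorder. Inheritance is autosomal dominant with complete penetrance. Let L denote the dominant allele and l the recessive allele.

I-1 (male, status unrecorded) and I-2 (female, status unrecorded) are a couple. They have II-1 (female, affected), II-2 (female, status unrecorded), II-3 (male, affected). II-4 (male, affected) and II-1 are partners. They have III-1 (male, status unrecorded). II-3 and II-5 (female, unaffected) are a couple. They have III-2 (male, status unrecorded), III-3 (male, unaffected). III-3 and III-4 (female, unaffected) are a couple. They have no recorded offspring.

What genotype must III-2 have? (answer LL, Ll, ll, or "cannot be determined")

cannot be determined

III-2's phenotype is unrecorded, and no parent or child forces a single allele at both positions; consistent genotype assignments exist with III-2 as Ll or ll.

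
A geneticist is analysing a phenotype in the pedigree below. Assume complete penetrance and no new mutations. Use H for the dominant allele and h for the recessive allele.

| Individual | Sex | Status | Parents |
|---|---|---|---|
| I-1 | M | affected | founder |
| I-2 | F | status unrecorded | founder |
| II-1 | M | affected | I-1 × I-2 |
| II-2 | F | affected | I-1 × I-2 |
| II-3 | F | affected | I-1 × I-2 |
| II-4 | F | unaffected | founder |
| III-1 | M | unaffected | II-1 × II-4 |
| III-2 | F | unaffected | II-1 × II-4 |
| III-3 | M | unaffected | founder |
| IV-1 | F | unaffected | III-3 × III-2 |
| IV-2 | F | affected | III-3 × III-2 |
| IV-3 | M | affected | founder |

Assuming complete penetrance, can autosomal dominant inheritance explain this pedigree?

Under autosomal dominant, IV-2 (affected, female) cannot arise from III-3 (unaffected) × III-2 (unaffected).

No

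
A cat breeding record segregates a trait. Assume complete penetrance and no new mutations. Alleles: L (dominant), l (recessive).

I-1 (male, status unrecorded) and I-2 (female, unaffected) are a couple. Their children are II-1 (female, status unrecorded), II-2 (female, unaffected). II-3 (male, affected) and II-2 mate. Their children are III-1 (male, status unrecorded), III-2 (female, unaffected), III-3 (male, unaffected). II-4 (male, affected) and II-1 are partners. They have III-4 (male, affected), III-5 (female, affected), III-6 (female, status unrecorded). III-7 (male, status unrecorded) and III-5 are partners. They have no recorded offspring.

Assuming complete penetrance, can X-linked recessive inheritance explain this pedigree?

A consistent assignment under X-linked recessive exists: I-1 X^L Y, I-2 X^L X^l, II-1 X^L X^l, II-2 X^L X^L, II-3 X^l Y, II-4 X^l Y, III-1 X^L Y, III-2 X^L X^l, III-3 X^L Y, III-4 X^l Y, III-5 X^l X^l, III-6 X^L X^l, III-7 X^L Y.
In this assignment every recorded phenotype matches its genotype and every non-founder's genotype is obtainable from its parents' genotypes, so the pedigree is consistent.

Yes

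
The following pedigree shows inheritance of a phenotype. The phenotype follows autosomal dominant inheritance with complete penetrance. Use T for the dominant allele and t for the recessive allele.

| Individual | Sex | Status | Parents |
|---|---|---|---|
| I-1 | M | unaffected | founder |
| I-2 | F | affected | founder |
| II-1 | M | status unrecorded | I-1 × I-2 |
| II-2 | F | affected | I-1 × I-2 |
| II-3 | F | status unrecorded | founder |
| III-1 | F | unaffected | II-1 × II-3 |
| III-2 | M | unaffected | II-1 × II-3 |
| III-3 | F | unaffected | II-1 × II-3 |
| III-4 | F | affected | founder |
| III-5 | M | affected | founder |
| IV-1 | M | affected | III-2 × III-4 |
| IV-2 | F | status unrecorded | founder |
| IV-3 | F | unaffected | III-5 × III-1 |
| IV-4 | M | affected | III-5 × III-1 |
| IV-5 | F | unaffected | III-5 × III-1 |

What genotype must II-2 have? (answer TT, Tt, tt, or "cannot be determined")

From phenotype alone, II-2 is TT or Tt.
II-2 is affected so carries T and received t from I-1 (tt), so II-2 is Tt.

Tt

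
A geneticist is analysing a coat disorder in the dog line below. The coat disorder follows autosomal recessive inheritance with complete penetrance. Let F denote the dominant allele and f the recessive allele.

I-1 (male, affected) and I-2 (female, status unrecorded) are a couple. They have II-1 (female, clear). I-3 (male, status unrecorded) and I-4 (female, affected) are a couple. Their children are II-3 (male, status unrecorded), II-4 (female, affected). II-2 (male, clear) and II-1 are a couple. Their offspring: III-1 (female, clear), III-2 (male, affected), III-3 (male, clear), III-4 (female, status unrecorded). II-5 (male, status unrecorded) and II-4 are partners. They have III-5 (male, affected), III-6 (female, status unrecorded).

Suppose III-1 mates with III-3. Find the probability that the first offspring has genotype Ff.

4/9

II-2 is clear so carries F and passed f to III-2 (ff), so II-2 is Ff.
II-1 is clear so carries F and received f from I-1 (ff), so II-1 is Ff.
III-1 is a clear offspring of II-2 (Ff) × II-1 (Ff), whose cross gives 1/4 FF : 1/2 Ff : 1/4 ff; conditioning on being clear, III-1 is FF with probability 1/3, Ff with probability 2/3.
III-3 is a clear offspring of II-2 (Ff) × II-1 (Ff), whose cross gives 1/4 FF : 1/2 Ff : 1/4 ff; conditioning on being clear, III-3 is FF with probability 1/3, Ff with probability 2/3.
Summing over parental genotype combinations, P(offspring has genotype Ff) = 2/9·1/2 + 2/9·1/2 + 4/9·1/2 = 4/9.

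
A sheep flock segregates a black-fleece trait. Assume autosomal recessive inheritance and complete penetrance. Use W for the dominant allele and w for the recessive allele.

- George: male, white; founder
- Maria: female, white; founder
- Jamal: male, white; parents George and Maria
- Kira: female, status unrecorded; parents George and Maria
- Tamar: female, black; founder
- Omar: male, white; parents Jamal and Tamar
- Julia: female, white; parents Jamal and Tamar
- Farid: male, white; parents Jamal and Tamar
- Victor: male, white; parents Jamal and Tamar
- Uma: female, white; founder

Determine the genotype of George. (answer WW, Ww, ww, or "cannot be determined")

cannot be determined

George's phenotype allows WW or Ww, and no parent or child forces a single allele at both positions; consistent genotype assignments exist with George as WW or Ww.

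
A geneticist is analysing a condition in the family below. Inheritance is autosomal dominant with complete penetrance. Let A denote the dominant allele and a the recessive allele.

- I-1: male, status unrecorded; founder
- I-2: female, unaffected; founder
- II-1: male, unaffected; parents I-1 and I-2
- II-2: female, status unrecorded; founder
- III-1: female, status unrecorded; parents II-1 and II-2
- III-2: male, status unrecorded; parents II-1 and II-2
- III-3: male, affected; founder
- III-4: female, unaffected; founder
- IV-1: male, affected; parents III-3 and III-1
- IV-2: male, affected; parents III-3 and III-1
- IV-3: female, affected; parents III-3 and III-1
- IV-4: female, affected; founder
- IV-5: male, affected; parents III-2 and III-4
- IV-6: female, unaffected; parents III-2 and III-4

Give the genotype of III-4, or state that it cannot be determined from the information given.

III-4 is unaffected, so III-4 is aa.

aa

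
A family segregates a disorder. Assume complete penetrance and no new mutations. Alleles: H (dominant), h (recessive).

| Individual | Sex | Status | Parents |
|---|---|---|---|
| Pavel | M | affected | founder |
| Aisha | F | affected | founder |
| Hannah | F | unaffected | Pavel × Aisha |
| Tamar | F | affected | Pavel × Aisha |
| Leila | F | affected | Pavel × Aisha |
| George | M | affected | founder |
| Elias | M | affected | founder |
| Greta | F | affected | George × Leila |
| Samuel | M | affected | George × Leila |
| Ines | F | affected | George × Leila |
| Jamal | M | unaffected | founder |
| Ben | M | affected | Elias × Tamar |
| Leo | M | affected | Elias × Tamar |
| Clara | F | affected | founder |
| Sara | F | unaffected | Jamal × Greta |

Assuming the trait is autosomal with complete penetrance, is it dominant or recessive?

Pavel and Aisha are both affected yet have an unaffected child Hannah. Under a recessive model two affected parents are homozygous and every child would be affected, so the trait cannot be recessive.

dominant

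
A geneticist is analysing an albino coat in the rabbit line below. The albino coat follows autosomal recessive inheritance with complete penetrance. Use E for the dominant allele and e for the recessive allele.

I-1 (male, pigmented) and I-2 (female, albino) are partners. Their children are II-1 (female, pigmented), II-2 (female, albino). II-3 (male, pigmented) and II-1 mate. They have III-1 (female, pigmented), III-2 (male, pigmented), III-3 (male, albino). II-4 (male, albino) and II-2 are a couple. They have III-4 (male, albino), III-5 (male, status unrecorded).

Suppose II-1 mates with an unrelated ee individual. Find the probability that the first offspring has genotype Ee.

1/2

II-1 is pigmented so carries E and received e from I-2 (ee), so II-1 is Ee.
The cross gives 1/2 Ee : 1/2 ee, so P(offspring has genotype Ee) = 1/2.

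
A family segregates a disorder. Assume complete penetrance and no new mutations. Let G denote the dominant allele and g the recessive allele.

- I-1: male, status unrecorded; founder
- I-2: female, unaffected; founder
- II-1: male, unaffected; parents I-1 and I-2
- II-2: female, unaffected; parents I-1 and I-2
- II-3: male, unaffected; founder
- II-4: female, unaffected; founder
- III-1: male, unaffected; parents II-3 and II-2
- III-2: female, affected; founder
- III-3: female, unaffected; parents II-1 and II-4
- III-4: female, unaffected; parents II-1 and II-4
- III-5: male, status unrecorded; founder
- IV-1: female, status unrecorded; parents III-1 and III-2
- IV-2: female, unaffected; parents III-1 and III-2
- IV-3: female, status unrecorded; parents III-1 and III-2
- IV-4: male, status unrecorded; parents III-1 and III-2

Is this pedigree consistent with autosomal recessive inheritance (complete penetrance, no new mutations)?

Yes

A consistent assignment under autosomal recessive exists: I-1 GG, I-2 GG, II-1 GG, II-2 GG, II-3 GG, II-4 GG, III-1 GG, III-2 gg, III-3 GG, III-4 GG, III-5 GG, IV-1 Gg, IV-2 Gg, IV-3 Gg, IV-4 Gg.
In this assignment every recorded phenotype matches its genotype and every non-founder's genotype is obtainable from its parents' genotypes, so the pedigree is consistent.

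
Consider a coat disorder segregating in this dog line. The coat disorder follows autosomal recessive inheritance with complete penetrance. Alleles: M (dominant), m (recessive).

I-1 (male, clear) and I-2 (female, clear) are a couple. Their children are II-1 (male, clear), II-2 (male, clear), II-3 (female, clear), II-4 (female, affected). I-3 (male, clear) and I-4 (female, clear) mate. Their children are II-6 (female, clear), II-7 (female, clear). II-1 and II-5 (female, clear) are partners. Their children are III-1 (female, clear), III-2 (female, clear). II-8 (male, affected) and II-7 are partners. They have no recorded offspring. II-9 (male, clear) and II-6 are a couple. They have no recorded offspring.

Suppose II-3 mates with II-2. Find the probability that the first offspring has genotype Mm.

I-1 is clear so carries M and passed m to II-4 (mm), so I-1 is Mm.
I-2 is clear so carries M and passed m to II-4 (mm), so I-2 is Mm.
II-3 is a clear offspring of I-1 (Mm) × I-2 (Mm), whose cross gives 1/4 MM : 1/2 Mm : 1/4 mm; conditioning on being clear, II-3 is MM with probability 1/3, Mm with probability 2/3.
II-2 is a clear offspring of I-1 (Mm) × I-2 (Mm), whose cross gives 1/4 MM : 1/2 Mm : 1/4 mm; conditioning on being clear, II-2 is MM with probability 1/3, Mm with probability 2/3.
Summing over parental genotype combinations, P(offspring has genotype Mm) = 2/9·1/2 + 2/9·1/2 + 4/9·1/2 = 4/9.

4/9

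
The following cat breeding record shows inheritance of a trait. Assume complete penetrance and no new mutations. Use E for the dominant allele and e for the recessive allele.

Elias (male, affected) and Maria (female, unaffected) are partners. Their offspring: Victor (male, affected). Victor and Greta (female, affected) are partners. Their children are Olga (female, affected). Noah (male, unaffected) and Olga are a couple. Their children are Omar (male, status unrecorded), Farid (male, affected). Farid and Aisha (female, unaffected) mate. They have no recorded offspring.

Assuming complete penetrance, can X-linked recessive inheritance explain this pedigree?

Yes

A consistent assignment under X-linked recessive exists: Elias X^e Y, Maria X^E X^e, Victor X^e Y, Greta X^e X^e, Olga X^e X^e, Noah X^E Y, Omar X^e Y, Farid X^e Y, Aisha X^E X^E.
In this assignment every recorded phenotype matches its genotype and every non-founder's genotype is obtainable from its parents' genotypes, so the pedigree is consistent.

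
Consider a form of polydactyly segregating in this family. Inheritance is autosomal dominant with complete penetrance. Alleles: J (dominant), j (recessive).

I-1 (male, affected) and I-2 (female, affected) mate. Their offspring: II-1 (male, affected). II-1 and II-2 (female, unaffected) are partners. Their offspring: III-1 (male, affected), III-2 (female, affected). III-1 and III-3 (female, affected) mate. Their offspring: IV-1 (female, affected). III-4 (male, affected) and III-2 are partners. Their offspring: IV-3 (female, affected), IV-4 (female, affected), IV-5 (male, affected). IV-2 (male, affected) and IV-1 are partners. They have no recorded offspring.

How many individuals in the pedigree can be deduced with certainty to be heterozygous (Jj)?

2

Obligate heterozygotes: III-1 is affected so carries J and received j from II-2 (jj), so III-1 is Jj; III-2 is affected so carries J and received j from II-2 (jj), so III-2 is Jj.
Every other individual is either homozygous by phenotype or has at least one consistent homozygous assignment, so the count is 2.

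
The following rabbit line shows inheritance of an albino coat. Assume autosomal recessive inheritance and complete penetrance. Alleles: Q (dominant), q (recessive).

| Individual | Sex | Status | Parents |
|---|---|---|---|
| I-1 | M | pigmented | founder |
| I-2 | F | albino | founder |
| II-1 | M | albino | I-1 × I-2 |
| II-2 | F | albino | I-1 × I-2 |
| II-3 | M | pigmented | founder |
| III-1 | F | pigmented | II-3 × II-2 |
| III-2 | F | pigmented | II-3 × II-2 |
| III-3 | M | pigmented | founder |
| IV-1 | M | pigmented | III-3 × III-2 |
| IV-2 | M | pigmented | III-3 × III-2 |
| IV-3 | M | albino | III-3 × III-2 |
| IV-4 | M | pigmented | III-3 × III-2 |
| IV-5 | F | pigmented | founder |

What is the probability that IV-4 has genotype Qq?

2/3

III-3 is pigmented so carries Q and passed q to IV-3 (qq), so III-3 is Qq.
III-2 is pigmented so carries Q and received q from II-2 (qq), so III-2 is Qq.
Their cross gives offspring ratios 1/4 QQ : 1/2 Qq : 1/4 qq. Conditioning on IV-4 being pigmented, P(Qq) = 1/2 / 3/4 = 2/3.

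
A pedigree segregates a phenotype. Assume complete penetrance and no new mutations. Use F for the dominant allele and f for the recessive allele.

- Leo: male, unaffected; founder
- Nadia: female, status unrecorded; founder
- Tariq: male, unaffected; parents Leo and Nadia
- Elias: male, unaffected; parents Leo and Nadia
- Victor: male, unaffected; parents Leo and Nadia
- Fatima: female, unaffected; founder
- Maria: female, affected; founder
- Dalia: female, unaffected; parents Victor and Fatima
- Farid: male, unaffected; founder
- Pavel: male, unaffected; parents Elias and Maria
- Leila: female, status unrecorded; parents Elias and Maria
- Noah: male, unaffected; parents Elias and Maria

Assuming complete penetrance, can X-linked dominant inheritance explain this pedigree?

A consistent assignment under X-linked dominant exists: Leo X^f Y, Nadia X^F X^f, Tariq X^f Y, Elias X^f Y, Victor X^f Y, Fatima X^f X^f, Maria X^F X^f, Dalia X^f X^f, Farid X^f Y, Pavel X^f Y, Leila X^F X^f, Noah X^f Y.
In this assignment every recorded phenotype matches its genotype and every non-founder's genotype is obtainable from its parents' genotypes, so the pedigree is consistent.

Yes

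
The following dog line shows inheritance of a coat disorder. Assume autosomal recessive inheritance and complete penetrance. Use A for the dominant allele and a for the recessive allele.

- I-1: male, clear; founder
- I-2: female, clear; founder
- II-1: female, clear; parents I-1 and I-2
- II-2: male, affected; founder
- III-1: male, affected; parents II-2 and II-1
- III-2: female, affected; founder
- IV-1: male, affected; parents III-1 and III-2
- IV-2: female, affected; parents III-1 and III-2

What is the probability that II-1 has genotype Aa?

II-1 is clear so carries A and passed a to III-1 (aa), so II-1 is Aa, giving P(Aa) = 1.

1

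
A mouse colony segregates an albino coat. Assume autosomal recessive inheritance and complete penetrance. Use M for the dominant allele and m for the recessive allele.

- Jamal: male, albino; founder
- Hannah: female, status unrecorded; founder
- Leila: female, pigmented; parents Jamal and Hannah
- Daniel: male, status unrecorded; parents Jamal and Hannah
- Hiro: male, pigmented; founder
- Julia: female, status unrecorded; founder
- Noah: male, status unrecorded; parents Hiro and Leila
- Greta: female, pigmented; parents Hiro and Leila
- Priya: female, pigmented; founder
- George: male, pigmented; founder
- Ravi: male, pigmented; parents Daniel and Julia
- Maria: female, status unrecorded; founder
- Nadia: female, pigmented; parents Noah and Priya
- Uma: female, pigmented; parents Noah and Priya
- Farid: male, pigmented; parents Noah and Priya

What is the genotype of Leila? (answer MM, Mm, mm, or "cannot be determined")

Mm

From phenotype alone, Leila is MM or Mm.
Leila is pigmented so carries M and received m from Jamal (mm), so Leila is Mm.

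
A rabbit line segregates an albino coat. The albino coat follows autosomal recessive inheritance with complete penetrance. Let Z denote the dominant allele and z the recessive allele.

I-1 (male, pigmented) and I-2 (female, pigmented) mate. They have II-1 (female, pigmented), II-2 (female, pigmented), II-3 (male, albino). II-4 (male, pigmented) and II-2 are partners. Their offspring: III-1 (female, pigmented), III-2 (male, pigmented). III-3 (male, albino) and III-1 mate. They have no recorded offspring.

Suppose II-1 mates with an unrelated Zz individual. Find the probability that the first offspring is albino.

I-1 is pigmented so carries Z and passed z to II-3 (zz), so I-1 is Zz.
I-2 is pigmented so carries Z and passed z to II-3 (zz), so I-2 is Zz.
II-1 is a pigmented offspring of I-1 (Zz) × I-2 (Zz), whose cross gives 1/4 ZZ : 1/2 Zz : 1/4 zz; conditioning on being pigmented, II-1 is ZZ with probability 1/3, Zz with probability 2/3.
Summing over parental genotype combinations, P(offspring is albino) = 2/3·1/4 = 1/6.

1/6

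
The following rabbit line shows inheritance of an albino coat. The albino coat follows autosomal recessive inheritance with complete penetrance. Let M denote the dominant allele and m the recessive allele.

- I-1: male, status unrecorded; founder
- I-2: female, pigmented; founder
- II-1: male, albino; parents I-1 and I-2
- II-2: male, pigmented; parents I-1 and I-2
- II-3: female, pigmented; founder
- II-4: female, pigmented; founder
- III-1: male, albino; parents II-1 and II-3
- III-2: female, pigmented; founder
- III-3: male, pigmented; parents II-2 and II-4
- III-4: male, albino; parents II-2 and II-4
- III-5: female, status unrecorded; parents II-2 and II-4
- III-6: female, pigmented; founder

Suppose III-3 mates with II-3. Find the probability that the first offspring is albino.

II-2 is pigmented so carries M and passed m to III-4 (mm), so II-2 is Mm.
II-4 is pigmented so carries M and passed m to III-4 (mm), so II-4 is Mm.
III-3 is a pigmented offspring of II-2 (Mm) × II-4 (Mm), whose cross gives 1/4 MM : 1/2 Mm : 1/4 mm; conditioning on being pigmented, III-3 is MM with probability 1/3, Mm with probability 2/3.
II-3 is pigmented so carries M and passed m to III-1 (mm), so II-3 is Mm.
Summing over parental genotype combinations, P(offspring is albino) = 2/3·1/4 = 1/6.

1/6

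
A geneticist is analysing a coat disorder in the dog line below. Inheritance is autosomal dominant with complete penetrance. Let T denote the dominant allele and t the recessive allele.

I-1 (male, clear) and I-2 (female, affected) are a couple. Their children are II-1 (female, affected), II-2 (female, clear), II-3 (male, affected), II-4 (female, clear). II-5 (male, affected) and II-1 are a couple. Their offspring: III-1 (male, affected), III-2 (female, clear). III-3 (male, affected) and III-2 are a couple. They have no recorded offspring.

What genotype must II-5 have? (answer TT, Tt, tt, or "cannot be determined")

From phenotype alone, II-5 is TT or Tt.
II-5 is affected so carries T and passed t to III-2 (tt), so II-5 is Tt.

Tt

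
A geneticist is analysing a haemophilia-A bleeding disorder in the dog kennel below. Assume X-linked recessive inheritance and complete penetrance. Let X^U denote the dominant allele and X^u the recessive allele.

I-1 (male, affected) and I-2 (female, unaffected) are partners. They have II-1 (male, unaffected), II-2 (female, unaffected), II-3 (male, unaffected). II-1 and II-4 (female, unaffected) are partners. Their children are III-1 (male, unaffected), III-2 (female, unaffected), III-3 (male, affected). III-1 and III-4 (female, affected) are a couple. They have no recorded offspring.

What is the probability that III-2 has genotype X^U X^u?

II-1 is unaffected, so II-1 is X^U Y.
II-4 is unaffected so carries U and passed u to III-3 (X^u Y), so II-4 is X^U X^u.
Their cross gives offspring ratios 1/2 X^U X^U : 1/2 X^U X^u. Conditioning on III-2 being unaffected, P(X^U X^u) = 1/2 / 1 = 1/2.

1/2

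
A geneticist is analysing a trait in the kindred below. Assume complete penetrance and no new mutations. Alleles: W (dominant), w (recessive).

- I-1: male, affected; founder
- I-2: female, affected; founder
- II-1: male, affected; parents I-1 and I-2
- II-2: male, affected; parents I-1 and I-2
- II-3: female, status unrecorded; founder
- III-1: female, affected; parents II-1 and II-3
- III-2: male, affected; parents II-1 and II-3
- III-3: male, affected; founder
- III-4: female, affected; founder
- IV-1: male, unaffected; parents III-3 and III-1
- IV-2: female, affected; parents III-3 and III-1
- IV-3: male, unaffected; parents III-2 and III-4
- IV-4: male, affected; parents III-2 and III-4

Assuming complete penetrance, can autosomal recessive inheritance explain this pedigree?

No

Under autosomal recessive, IV-1 (unaffected, male) cannot arise from III-3 (affected) × III-1 (affected).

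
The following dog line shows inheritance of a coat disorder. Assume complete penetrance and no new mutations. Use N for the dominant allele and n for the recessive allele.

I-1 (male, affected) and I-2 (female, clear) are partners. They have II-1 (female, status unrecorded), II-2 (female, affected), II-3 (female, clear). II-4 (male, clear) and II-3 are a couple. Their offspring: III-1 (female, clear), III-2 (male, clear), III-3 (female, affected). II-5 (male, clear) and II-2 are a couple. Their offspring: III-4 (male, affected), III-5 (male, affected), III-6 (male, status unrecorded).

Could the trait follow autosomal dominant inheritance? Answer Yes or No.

Under autosomal dominant, III-3 (affected, female) cannot arise from II-4 (clear) × II-3 (clear).

No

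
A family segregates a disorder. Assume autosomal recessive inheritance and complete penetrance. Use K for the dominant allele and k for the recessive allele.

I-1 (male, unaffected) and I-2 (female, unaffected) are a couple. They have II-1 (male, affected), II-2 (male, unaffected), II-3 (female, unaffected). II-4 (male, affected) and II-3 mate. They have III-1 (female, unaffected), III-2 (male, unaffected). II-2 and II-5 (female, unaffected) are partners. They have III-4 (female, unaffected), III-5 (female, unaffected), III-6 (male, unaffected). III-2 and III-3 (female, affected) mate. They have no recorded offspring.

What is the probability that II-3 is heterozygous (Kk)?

I-1 is unaffected so carries K and passed k to II-1 (kk), so I-1 is Kk.
I-2 is unaffected so carries K and passed k to II-1 (kk), so I-2 is Kk.
Their cross gives offspring ratios 1/4 KK : 1/2 Kk : 1/4 kk. Conditioning on II-3 being unaffected, P(Kk) = 1/2 / 3/4 = 2/3 before taking II-3's own offspring into account.
II-4 is affected, so II-4 is kk.
Now use II-3's offspring. Probability of each recorded status — unaffected daughter III-1: 1/2 if II-3 is Kk, 1 if KK; unaffected son III-2: 1/2 if II-3 is Kk, 1 if KK.
Bayes: P(Kk) = 2/3·1/4 / (2/3·1/4 + 1/3·1) = 1/3.

1/3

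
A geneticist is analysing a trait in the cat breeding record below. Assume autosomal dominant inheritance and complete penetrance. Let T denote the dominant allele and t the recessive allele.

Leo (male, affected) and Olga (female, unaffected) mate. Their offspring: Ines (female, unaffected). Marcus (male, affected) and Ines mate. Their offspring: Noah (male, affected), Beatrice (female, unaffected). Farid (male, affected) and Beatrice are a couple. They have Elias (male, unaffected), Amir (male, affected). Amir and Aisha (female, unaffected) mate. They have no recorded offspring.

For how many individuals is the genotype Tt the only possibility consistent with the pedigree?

5

Obligate heterozygotes: Leo is affected so carries T and passed t to Ines (tt), so Leo is Tt; Marcus is affected so carries T and passed t to Beatrice (tt), so Marcus is Tt; Noah is affected so carries T and received t from Ines (tt), so Noah is Tt; Farid is affected so carries T and passed t to Elias (tt), so Farid is Tt; Amir is affected so carries T and received t from Beatrice (tt), so Amir is Tt.
Every other individual is either homozygous by phenotype or has at least one consistent homozygous assignment, so the count is 5.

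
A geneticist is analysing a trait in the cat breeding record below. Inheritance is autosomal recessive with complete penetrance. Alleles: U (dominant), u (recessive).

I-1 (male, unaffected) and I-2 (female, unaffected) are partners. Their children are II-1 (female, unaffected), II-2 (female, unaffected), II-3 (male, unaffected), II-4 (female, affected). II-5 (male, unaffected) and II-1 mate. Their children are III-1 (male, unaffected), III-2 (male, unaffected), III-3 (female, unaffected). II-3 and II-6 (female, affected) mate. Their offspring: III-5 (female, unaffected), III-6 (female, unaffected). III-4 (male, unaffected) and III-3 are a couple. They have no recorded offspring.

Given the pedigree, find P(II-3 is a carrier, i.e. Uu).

I-1 is unaffected so carries U and passed u to II-4 (uu), so I-1 is Uu.
I-2 is unaffected so carries U and passed u to II-4 (uu), so I-2 is Uu.
Their cross gives offspring ratios 1/4 UU : 1/2 Uu : 1/4 uu. Conditioning on II-3 being unaffected, P(Uu) = 1/2 / 3/4 = 2/3 before taking II-3's own offspring into account.
II-6 is affected, so II-6 is uu.
Now use II-3's offspring. Probability of each recorded status — unaffected daughter III-5: 1/2 if II-3 is Uu, 1 if UU; unaffected daughter III-6: 1/2 if II-3 is Uu, 1 if UU.
Bayes: P(Uu) = 2/3·1/4 / (2/3·1/4 + 1/3·1) = 1/3.

1/3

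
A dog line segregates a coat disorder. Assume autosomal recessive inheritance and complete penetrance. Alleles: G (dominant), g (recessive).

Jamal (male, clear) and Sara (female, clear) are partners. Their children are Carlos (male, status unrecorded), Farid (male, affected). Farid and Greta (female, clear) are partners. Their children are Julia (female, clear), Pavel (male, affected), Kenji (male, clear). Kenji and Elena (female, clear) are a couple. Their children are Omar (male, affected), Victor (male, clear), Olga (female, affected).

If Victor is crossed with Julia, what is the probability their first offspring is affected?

1/6

Kenji is clear so carries G and received g from Farid (gg), so Kenji is Gg.
Elena is clear so carries G and passed g to Omar (gg), so Elena is Gg.
Victor is a clear offspring of Kenji (Gg) × Elena (Gg), whose cross gives 1/4 GG : 1/2 Gg : 1/4 gg; conditioning on being clear, Victor is GG with probability 1/3, Gg with probability 2/3.
Julia is clear so carries G and received g from Farid (gg), so Julia is Gg.
Summing over parental genotype combinations, P(offspring is affected) = 2/3·1/4 = 1/6.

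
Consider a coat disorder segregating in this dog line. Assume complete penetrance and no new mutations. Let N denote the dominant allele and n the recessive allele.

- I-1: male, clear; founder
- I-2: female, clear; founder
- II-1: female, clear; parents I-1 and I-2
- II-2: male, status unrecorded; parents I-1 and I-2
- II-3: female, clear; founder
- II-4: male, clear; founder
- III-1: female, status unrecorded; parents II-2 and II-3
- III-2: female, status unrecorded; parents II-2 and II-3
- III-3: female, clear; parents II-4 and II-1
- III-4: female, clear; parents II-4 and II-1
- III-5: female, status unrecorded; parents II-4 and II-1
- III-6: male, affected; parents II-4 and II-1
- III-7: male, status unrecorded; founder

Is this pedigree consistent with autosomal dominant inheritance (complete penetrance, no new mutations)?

Under autosomal dominant, III-6 (affected, male) cannot arise from II-4 (clear) × II-1 (clear).

No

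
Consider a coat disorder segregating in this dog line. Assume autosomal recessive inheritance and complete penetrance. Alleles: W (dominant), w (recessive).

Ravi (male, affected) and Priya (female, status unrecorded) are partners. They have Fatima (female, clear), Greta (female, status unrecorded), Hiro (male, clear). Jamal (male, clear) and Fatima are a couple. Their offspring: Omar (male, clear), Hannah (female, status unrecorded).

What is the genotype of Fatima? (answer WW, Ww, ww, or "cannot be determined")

Ww

From phenotype alone, Fatima is WW or Ww.
Fatima is clear so carries W and received w from Ravi (ww), so Fatima is Ww.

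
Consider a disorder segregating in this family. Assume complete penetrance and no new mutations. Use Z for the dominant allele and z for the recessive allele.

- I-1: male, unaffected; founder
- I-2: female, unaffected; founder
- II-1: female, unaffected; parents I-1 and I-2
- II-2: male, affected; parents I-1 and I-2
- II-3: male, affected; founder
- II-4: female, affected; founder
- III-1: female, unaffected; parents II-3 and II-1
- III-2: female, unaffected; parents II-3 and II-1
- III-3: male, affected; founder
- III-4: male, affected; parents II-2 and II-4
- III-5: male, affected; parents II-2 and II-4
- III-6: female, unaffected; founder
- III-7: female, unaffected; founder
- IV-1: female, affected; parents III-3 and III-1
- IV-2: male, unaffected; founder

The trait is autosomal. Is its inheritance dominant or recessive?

I-1 and I-2 are both unaffected yet have an affected child II-2. Under dominance, an affected child requires at least one affected parent, so the trait cannot be dominant.

recessive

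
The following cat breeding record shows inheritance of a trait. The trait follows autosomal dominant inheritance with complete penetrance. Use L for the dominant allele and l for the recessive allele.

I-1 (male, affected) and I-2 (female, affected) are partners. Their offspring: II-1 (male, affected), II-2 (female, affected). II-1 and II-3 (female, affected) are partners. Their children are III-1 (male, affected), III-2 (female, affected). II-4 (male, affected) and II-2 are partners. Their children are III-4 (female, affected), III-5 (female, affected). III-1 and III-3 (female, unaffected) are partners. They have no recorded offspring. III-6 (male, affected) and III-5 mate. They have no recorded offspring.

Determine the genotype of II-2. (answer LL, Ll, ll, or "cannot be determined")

II-2's phenotype allows LL or Ll, and no parent or child forces a single allele at both positions; consistent genotype assignments exist with II-2 as LL or Ll.

cannot be determined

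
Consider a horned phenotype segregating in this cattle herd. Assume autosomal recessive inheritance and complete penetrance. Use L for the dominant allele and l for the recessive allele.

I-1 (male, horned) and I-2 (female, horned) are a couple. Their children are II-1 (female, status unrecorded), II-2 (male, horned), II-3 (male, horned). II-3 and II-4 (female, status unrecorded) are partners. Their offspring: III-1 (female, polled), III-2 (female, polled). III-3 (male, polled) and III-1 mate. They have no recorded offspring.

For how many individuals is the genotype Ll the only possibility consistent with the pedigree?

Obligate heterozygotes: III-1 is polled so carries L and received l from II-3 (ll), so III-1 is Ll; III-2 is polled so carries L and received l from II-3 (ll), so III-2 is Ll.
Every other individual is either homozygous by phenotype or has at least one consistent homozygous assignment, so the count is 2.

2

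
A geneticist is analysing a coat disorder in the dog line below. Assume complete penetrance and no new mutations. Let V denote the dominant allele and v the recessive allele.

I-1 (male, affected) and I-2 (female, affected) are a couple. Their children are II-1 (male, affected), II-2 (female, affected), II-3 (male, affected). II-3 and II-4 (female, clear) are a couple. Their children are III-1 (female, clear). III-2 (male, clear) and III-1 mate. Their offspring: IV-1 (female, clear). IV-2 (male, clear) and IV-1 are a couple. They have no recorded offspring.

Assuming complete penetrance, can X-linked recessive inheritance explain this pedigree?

Yes

A consistent assignment under X-linked recessive exists: I-1 X^v Y, I-2 X^v X^v, II-1 X^v Y, II-2 X^v X^v, II-3 X^v Y, II-4 X^V X^V, III-1 X^V X^v, III-2 X^V Y, IV-1 X^V X^V, IV-2 X^V Y.
In this assignment every recorded phenotype matches its genotype and every non-founder's genotype is obtainable from its parents' genotypes, so the pedigree is consistent.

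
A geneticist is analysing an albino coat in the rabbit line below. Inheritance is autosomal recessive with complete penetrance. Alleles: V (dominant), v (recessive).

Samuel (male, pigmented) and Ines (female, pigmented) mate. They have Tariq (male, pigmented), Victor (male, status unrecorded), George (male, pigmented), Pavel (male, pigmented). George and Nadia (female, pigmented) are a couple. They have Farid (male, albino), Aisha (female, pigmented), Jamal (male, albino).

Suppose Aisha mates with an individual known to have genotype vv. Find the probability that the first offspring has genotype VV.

George is pigmented so carries V and passed v to Farid (vv), so George is Vv.
Nadia is pigmented so carries V and passed v to Farid (vv), so Nadia is Vv.
Aisha is a pigmented offspring of George (Vv) × Nadia (Vv), whose cross gives 1/4 VV : 1/2 Vv : 1/4 vv; conditioning on being pigmented, Aisha is VV with probability 1/3, Vv with probability 2/3.
Summing over parental genotype combinations, P(offspring has genotype VV) = 0 = 0.

0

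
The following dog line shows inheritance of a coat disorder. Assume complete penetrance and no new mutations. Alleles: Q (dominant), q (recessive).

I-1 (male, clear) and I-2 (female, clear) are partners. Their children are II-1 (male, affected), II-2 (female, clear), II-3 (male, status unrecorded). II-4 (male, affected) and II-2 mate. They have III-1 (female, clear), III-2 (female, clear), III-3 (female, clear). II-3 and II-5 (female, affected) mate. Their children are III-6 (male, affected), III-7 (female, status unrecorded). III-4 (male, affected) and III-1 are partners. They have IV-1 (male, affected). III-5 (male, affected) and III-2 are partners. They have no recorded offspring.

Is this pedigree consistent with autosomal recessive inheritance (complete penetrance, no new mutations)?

A consistent assignment under autosomal recessive exists: I-1 Qq, I-2 Qq, II-1 qq, II-2 QQ, II-3 Qq, II-4 qq, II-5 qq, III-1 Qq, III-2 Qq, III-3 Qq, III-4 qq, III-5 qq, III-6 qq, III-7 Qq, IV-1 qq.
In this assignment every recorded phenotype matches its genotype and every non-founder's genotype is obtainable from its parents' genotypes, so the pedigree is consistent.

Yes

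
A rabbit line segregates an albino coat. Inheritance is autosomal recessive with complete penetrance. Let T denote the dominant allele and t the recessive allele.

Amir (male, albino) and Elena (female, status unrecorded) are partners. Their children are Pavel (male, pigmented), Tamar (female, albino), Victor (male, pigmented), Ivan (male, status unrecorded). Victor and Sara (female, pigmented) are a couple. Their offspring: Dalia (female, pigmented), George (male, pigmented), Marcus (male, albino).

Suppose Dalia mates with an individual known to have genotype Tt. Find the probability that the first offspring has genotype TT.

1/3

Victor is pigmented so carries T and received t from Amir (tt), so Victor is Tt.
Sara is pigmented so carries T and passed t to Marcus (tt), so Sara is Tt.
Dalia is a pigmented offspring of Victor (Tt) × Sara (Tt), whose cross gives 1/4 TT : 1/2 Tt : 1/4 tt; conditioning on being pigmented, Dalia is TT with probability 1/3, Tt with probability 2/3.
Summing over parental genotype combinations, P(offspring has genotype TT) = 1/3·1/2 + 2/3·1/4 = 1/3.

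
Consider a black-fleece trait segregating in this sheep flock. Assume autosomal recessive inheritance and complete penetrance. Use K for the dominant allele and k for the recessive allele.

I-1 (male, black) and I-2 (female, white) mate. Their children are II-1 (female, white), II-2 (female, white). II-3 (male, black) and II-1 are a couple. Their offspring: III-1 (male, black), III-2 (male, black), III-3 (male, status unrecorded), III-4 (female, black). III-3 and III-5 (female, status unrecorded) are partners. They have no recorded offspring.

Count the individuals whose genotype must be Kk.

Obligate heterozygotes: II-1 is white so carries K and received k from I-1 (kk), so II-1 is Kk; II-2 is white so carries K and received k from I-1 (kk), so II-2 is Kk.
Every other individual is either homozygous by phenotype or has at least one consistent homozygous assignment, so the count is 2.

2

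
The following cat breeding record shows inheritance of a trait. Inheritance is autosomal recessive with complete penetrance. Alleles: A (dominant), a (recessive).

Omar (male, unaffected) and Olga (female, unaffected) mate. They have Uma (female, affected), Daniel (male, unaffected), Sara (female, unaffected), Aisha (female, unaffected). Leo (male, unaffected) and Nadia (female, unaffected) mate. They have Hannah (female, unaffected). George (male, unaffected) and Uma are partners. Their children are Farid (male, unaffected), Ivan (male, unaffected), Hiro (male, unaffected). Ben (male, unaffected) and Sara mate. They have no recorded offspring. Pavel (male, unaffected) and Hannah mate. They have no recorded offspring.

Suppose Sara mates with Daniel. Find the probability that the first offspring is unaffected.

8/9

Omar is unaffected so carries A and passed a to Uma (aa), so Omar is Aa.
Olga is unaffected so carries A and passed a to Uma (aa), so Olga is Aa.
Sara is an unaffected offspring of Omar (Aa) × Olga (Aa), whose cross gives 1/4 AA : 1/2 Aa : 1/4 aa; conditioning on being unaffected, Sara is AA with probability 1/3, Aa with probability 2/3.
Daniel is an unaffected offspring of Omar (Aa) × Olga (Aa), whose cross gives 1/4 AA : 1/2 Aa : 1/4 aa; conditioning on being unaffected, Daniel is AA with probability 1/3, Aa with probability 2/3.
Summing over parental genotype combinations, P(offspring is unaffected) = 1/9·1 + 2/9·1 + 2/9·1 + 4/9·3/4 = 8/9.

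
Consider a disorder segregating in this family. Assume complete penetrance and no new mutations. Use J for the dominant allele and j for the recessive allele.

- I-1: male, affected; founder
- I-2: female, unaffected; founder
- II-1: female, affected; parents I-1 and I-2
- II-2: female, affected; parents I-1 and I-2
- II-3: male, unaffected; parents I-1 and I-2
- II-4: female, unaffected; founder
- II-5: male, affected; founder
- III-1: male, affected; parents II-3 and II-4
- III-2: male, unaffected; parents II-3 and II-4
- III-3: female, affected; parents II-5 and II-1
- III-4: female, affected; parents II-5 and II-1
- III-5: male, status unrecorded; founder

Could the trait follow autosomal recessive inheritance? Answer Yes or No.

Yes

A consistent assignment under autosomal recessive exists: I-1 jj, I-2 Jj, II-1 jj, II-2 jj, II-3 Jj, II-4 Jj, II-5 jj, III-1 jj, III-2 JJ, III-3 jj, III-4 jj, III-5 JJ.
In this assignment every recorded phenotype matches its genotype and every non-founder's genotype is obtainable from its parents' genotypes, so the pedigree is consistent.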